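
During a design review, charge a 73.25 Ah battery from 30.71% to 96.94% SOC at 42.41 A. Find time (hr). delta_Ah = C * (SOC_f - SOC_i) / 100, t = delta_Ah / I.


delta_Ah = 73.25 * (96.94 - 30.71) / 100 = 48.513 Ah
t = delta_Ah / I = 48.513 / 42.41 = 1.144 hr

1.144 hr


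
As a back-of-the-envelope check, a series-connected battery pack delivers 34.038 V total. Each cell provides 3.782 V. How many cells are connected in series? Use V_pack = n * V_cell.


n = V_pack / V_cell = 34.038 / 3.782 = 9

9


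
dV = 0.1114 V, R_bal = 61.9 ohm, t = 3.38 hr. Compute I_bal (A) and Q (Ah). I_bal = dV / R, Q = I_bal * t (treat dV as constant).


I_bal = dV / R = 0.1114 / 61.9 = 0.0017997 A
Q = I_bal * t = 0.0017997 * 3.38 = 0.006083 Ah

I=0.0017997 A, Q=0.006083 Ah


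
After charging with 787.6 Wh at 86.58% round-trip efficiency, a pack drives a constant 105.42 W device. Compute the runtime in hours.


Step 1: E_discharge = eta/100 * E_charge = 86.58/100 * 787.6 = 681.9 Wh
Step 2: t = E_discharge / P = 681.9 / 105.42 = 6.468 hr

6.468 hr


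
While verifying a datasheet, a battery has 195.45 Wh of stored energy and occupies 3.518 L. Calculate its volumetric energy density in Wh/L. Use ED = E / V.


Volumetric ED = 195.45 Wh / 3.518 L = 55.56 Wh/L

55.56 Wh/L


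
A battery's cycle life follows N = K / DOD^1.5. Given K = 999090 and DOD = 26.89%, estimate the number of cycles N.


Step 1: DOD^1.5 = 26.89^1.5 = 139.44
Step 2: N = 999090 / 139.44 = 7165 cycles

7165 cycles


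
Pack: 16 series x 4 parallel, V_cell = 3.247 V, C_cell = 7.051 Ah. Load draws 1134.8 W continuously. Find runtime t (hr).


Step 1: E_pack = Ns * V_cell * Np * C_cell = 16 * 3.247 * 4 * 7.051 = 1465.3 Wh
Step 2: t = E_pack / P = 1465.3 / 1134.8 = 1.291 hr

1.291 hr


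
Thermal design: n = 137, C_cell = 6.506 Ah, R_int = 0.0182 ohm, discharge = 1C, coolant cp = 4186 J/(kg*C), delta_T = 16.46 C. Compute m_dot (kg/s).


Step 1: I = 1 * 6.506 = 6.506 A
Step 2: Q_cell = I^2 * R = 6.506^2 * 0.0182 = 0.77037 W
Step 3: Q_total = 137 * 0.77037 = 105.54 W
Step 4: m_dot = Q_total / (cp * dT) = 105.54 / (4186 * 16.46) = 0.001532 kg/s

0.001532 kg/s


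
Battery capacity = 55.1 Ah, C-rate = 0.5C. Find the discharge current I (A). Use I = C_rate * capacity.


I = C_rate * capacity = 0.5 * 55.1 = 27.55 A

27.55 A


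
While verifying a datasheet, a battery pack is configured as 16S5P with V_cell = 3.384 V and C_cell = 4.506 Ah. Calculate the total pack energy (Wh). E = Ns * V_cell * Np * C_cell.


V_pack = 16 * 3.384 = 54.144 V
C_pack = 5 * 4.506 = 22.53 Ah
E = V_pack * C_pack = 54.144 * 22.53 = 1220 Wh

1220 Wh


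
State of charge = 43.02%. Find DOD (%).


Complement of SOC: DOD = 100% - 43.02% = 56.98%

56.98%


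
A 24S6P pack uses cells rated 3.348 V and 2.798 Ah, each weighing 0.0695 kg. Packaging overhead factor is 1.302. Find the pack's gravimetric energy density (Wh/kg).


Step 1: V_pack = 24 * 3.348 = 80.352 V
Step 2: C_pack = 6 * 2.798 = 16.788 Ah
Step 3: E_pack = V_pack * C_pack = 80.352 * 16.788 = 1348.9 Wh
Step 4: m_pack = 24 * 6 * 0.0695 * 1.302 = 13.03 kg
Step 5: ED = E_pack / m_pack = 1348.9 / 13.03 = 103.5 Wh/kg

103.5 Wh/kg


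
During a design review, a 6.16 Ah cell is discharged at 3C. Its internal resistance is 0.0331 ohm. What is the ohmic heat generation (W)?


Step 1: I = C_rate * capacity = 3 * 6.16 = 18.48 A
Step 2: Q = I^2 * R = 18.48^2 * 0.0331 = 341.51 * 0.0331 = 11.30 W

11.30 W


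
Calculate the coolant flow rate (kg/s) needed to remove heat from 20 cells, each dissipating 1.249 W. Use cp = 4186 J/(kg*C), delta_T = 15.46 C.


Step 1: Total heat Q = 20 * 1.249 W = 24.98 W
Step 2: denom = cp * dT = 4186 * 15.46 = 64716
Step 3: m_dot = 24.98 / 64716 = 3.860e-04 kg/s

3.860e-04 kg/s


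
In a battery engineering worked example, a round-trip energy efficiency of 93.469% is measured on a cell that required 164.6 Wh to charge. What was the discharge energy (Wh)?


E_dis = eta/100 * E_chg = 93.469/100 * 164.6 = 153.8 Wh

153.8 Wh


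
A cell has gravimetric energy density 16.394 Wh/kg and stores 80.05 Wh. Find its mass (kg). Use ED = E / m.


m = E / ED = 80.05 / 16.394 = 4.883 kg

4.883 kg


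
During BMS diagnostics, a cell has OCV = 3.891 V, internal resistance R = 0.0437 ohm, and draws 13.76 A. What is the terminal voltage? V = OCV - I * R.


IR drop = 13.76 * 0.0437 = 0.60131 V
V = 3.891 - 0.60131 = 3.290 V

3.290 V


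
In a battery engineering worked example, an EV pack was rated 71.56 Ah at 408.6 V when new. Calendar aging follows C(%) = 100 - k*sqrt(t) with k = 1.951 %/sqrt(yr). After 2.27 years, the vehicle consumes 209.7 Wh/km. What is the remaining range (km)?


Step 1: capacity retention = 100 - 1.951 * sqrt(2.27) = 100 - 1.951 * 1.5067 = 97.06%
Step 2: C_now = 71.56 * 97.06/100 = 69.456 Ah
Step 3: E_pack = V * C_now = 408.6 * 69.456 = 28380 Wh
Step 4: range = E_pack / consumption = 28380 / 209.7 = 135.3 km

135.3 km


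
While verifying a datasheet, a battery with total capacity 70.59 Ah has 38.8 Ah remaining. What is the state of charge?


SOC% = 38.8 / 70.59 * 100 = 54.97%

54.97%


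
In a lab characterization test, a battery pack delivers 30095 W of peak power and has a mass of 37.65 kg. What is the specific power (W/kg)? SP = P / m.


SP = P / m = 30095 / 37.65 = 799.3 W/kg

799.3 W/kg


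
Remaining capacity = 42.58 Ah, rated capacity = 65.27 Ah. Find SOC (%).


SOC = (remaining / total) * 100 = (42.58 / 65.27) * 100 = 65.24%

65.24%


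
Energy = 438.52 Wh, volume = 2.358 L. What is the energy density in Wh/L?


ED = E / V = 438.52 / 2.358 = 186.0 Wh/L

186.0 Wh/L


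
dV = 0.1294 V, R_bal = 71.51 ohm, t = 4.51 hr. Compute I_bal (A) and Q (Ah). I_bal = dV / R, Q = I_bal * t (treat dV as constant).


First, Ohm's law: I_bal = 0.1294 V / 71.51 ohm = 0.0018095 A
Then Q = I * t = 0.0018095 A * 4.51 hr = 0.008161 Ah

I=0.0018095 A, Q=0.008161 Ah


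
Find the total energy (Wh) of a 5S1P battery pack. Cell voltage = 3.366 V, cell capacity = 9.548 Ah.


E = Ns * Vcell * Np * Ccell = 5 * 3.366 * 1 * 9.548 = 160.7 Wh

160.7 Wh


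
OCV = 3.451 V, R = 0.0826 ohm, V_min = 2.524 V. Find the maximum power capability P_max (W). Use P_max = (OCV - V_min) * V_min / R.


P_max = (OCV - V_min) * V_min / R = (3.451 - 2.524) * 2.524 / 0.0826 = 0.927 * 2.524 / 0.0826 = 28.33 W

28.33 W


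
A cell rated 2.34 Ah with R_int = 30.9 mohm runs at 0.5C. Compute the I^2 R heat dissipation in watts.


Convert: R = 30.9 mohm = 0.0309 ohm
Step 1: I = C_rate * capacity = 0.5 * 2.34 = 1.17 A
Step 2: Q = I^2 * R = 1.17^2 * 0.0309 = 1.3689 * 0.0309 = 0.04230 W

0.04230 W


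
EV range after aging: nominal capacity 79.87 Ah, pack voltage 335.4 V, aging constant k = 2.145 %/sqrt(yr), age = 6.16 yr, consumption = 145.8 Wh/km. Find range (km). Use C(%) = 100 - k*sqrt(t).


Step 1: capacity retention = 100 - 2.145 * sqrt(6.16) = 100 - 2.145 * 2.4819 = 94.676%
Step 2: C_now = 79.87 * 94.676/100 = 75.618 Ah
Step 3: E_pack = V * C_now = 335.4 * 75.618 = 25362 Wh
Step 4: range = E_pack / consumption = 25362 / 145.8 = 174.0 km

174.0 km


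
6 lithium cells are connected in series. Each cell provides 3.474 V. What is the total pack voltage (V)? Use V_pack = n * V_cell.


With 6 cells in series at 3.474 V each, V_pack = 20.844 V

20.844 V


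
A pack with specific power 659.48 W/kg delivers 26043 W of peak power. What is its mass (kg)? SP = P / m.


m = P / SP = 26043 / 659.48 = 39.49 kg

39.49 kg


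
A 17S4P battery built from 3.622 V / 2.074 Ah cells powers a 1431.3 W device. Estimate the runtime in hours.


Step 1: E_pack = Ns * V_cell * Np * C_cell = 17 * 3.622 * 4 * 2.074 = 510.82 Wh
Step 2: t = E_pack / P = 510.82 / 1431.3 = 0.3569 hr

0.3569 hr


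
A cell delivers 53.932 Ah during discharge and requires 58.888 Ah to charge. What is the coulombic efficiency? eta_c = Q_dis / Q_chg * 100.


eta_c = Q_dis / Q_chg * 100 = 53.932 / 58.888 * 100 = 91.58%

91.58%


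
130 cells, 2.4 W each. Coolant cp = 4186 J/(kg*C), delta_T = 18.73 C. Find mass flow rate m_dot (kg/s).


Q_total = 130 * 2.4 = 312 W
m_dot = Q_total / (cp * dT) = 312 / (4186 * 18.73) = 0.003979 kg/s

0.003979 kg/s


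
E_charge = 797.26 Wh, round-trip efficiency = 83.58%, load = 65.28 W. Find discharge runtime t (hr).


Step 1: E_discharge = eta/100 * E_charge = 83.58/100 * 797.26 = 666.35 Wh
Step 2: t = E_discharge / P = 666.35 / 65.28 = 10.21 hr

10.21 hr


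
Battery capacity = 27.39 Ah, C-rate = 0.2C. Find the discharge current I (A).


I = C_rate * capacity = 0.2 * 27.39 = 5.478 A

5.478 A


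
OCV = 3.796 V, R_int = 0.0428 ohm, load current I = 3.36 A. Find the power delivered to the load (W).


Step 1: V_terminal = OCV - I*R = 3.796 - 3.36 * 0.0428 = 3.6522 V
Step 2: P_out = V_terminal * I = 3.6522 * 3.36 = 12.27 W

12.27 W


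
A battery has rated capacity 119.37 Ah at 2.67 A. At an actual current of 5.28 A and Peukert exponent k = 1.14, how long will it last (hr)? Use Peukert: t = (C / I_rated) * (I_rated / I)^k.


Step 1: t_rated = C / I_rated = 119.37 / 2.67 = 44.708 hr
Step 2: ratio = 2.67 / 5.28 = 0.50568
Step 3: ratio^k = 0.50568^1.14 = 0.45964
Step 4: t = t_rated * ratio^k = 44.708 * 0.45964 = 20.55 hr

20.55 hr


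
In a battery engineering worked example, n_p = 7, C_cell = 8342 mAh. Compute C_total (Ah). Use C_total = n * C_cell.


Convert: C_cell = 8342 mAh = 8.342 Ah
C_total = 7 * 8.342 = 58.394 Ah

58.394 Ah


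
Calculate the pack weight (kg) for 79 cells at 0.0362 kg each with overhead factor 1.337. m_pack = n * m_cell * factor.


m_pack = n * m_cell * overhead = 79 * 0.0362 * 1.337 = 3.824 kg

3.824 kg


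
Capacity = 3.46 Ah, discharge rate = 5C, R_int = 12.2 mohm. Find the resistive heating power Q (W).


Convert: R = 12.2 mohm = 0.0122 ohm
Step 1: I = C_rate * capacity = 5 * 3.46 = 17.3 A
Step 2: Q = I^2 * R = 17.3^2 * 0.0122 = 299.29 * 0.0122 = 3.651 W

3.651 W


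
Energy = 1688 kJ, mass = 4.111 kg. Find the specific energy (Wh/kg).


Convert: E = 1688 kJ = 468.89 Wh
ED = E / m = 468.89 / 4.111 = 114.1 Wh/kg

114.1 Wh/kg


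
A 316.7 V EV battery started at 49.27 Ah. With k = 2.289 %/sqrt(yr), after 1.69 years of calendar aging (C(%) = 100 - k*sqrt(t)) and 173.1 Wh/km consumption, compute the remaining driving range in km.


Step 1: capacity retention = 100 - 2.289 * sqrt(1.69) = 100 - 2.289 * 1.3 = 97.024%
Step 2: C_now = 49.27 * 97.024/100 = 47.804 Ah
Step 3: E_pack = V * C_now = 316.7 * 47.804 = 15140 Wh
Step 4: range = E_pack / consumption = 15140 / 173.1 = 87.46 km

87.46 km


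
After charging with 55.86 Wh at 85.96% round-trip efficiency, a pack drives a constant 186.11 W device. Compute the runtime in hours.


Step 1: E_discharge = eta/100 * E_charge = 85.96/100 * 55.86 = 48.017 Wh
Step 2: t = E_discharge / P = 48.017 / 186.11 = 0.2580 hr

0.2580 hr


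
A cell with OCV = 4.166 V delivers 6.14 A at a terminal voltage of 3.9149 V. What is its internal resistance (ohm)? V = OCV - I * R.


R = (OCV - V) / I = (4.166 - 3.9149) / 6.14 = 0.04090 ohm

0.04090 ohm


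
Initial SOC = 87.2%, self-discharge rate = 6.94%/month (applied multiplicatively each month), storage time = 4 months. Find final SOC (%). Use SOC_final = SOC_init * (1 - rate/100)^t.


Monthly retention factor = 1 - 6.94/100 = 0.9306
Over 4 months: factor^4 = 0.74998
SOC_final = 87.2 * 0.74998 = 65.40%

65.40%


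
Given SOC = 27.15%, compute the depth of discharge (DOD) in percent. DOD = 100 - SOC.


DOD = 100 - SOC = 100 - 27.15 = 72.85%

72.85%


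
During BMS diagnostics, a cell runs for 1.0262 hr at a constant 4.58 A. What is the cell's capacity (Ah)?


C = I * t = 4.58 * 1.0262 = 4.700 Ah

4.700 Ah


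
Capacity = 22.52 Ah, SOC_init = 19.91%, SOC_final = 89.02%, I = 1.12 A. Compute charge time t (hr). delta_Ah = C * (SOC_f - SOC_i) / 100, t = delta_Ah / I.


Step 1: dSOC = 89.02% - 19.91% = 69.11%
Step 2: delta_Ah = 22.52 * 69.11 / 100 = 15.564 Ah
Step 3: t = 15.564 / 1.12 = 13.90 hr

13.90 hr


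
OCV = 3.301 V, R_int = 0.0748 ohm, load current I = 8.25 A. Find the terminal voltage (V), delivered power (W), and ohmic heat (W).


Step 1: V_terminal = OCV - I*R = 3.301 - 8.25 * 0.0748 = 2.6839 V
Step 2: P_out = V_terminal * I = 2.6839 * 8.25 = 22.14 W
Step 3: Q = I^2 * R = 8.25^2 * 0.0748 = 5.091 W

V=2.6839 V, P=22.14 W, Q=5.091 W


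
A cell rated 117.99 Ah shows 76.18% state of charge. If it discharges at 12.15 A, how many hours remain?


Step 1: remaining = SOC/100 * C_total = 76.18/100 * 117.99 = 89.885 Ah
Step 2: t = remaining / I = 89.885 / 12.15 = 7.398 hr

7.398 hr


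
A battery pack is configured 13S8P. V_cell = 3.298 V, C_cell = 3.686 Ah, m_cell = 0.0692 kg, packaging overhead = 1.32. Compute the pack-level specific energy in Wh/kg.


Step 1: V_pack = 13 * 3.298 = 42.874 V
Step 2: C_pack = 8 * 3.686 = 29.488 Ah
Step 3: E_pack = V_pack * C_pack = 42.874 * 29.488 = 1264.3 Wh
Step 4: m_pack = 13 * 8 * 0.0692 * 1.32 = 9.4998 kg
Step 5: ED = E_pack / m_pack = 1264.3 / 9.4998 = 133.1 Wh/kg

133.1 Wh/kg


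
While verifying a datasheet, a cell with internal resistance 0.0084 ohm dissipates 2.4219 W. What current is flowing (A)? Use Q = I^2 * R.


I = sqrt(Q / R) = sqrt(2.4219 / 0.0084) = sqrt(288.32) = 16.98 A

16.98 A


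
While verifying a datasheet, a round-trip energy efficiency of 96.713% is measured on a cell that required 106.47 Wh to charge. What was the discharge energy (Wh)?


E_dis = eta/100 * E_chg = 96.713/100 * 106.47 = 103.0 Wh

103.0 Wh


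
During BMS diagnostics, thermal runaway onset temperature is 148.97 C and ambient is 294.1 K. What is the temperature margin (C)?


Convert: T_ambient = 294.1 K = 20.95 C
margin = 148.97 - 20.95 = 128.02 C

128.02 C


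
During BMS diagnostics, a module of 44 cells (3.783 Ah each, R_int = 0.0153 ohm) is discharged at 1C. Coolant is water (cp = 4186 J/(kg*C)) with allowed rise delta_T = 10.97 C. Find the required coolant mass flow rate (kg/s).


Step 1: I = 1 * 3.783 = 3.783 A
Step 2: Q_cell = I^2 * R = 3.783^2 * 0.0153 = 0.21896 W
Step 3: Q_total = 44 * 0.21896 = 9.6342 W
Step 4: m_dot = Q_total / (cp * dT) = 9.6342 / (4186 * 10.97) = 2.098e-04 kg/s

2.098e-04 kg/s


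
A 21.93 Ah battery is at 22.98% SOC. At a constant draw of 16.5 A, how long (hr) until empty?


Step 1: remaining = SOC/100 * C_total = 22.98/100 * 21.93 = 5.0395 Ah
Step 2: t = remaining / I = 5.0395 / 16.5 = 0.3054 hr

0.3054 hr


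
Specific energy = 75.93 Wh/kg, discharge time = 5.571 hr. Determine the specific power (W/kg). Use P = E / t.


Specific power = 75.93 Wh/kg / 5.571 hr = 13.63 W/kg

13.63 W/kg


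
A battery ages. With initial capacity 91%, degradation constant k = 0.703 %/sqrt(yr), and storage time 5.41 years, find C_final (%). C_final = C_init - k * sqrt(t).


Step 1: sqrt(5.41 yr) = 2.3259
Step 2: drop = 0.703 * 2.3259 = 1.6351
Step 3: C_final = 91 - 1.6351 = 89.36%

89.36%


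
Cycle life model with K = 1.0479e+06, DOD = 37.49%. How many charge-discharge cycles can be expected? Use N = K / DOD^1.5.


DOD^1.5 = 229.55
N = K / DOD^1.5 = 1.0479e+06 / 229.55 = 4565

4565 cycles


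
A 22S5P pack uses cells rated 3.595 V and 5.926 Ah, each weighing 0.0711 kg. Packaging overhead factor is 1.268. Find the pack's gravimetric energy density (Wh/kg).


Step 1: V_pack = 22 * 3.595 = 79.09 V
Step 2: C_pack = 5 * 5.926 = 29.63 Ah
Step 3: E_pack = V_pack * C_pack = 79.09 * 29.63 = 2343.4 Wh
Step 4: m_pack = 22 * 5 * 0.0711 * 1.268 = 9.917 kg
Step 5: ED = E_pack / m_pack = 2343.4 / 9.917 = 236.3 Wh/kg

236.3 Wh/kg


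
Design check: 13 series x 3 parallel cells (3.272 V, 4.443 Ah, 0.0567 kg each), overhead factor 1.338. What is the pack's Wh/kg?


Step 1: V_pack = 13 * 3.272 = 42.536 V
Step 2: C_pack = 3 * 4.443 = 13.329 Ah
Step 3: E_pack = V_pack * C_pack = 42.536 * 13.329 = 566.96 Wh
Step 4: m_pack = 13 * 3 * 0.0567 * 1.338 = 2.9587 kg
Step 5: ED = E_pack / m_pack = 566.96 / 2.9587 = 191.6 Wh/kg

191.6 Wh/kg


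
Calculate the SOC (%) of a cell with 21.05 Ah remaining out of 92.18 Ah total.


SOC% = 21.05 / 92.18 * 100 = 22.84%

22.84%


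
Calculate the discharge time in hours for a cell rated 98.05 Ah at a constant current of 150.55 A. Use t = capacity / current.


t = capacity / current = 98.05 / 150.55 = 0.6513 hr

0.6513 hr


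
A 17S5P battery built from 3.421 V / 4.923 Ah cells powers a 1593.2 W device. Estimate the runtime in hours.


Step 1: E_pack = Ns * V_cell * Np * C_cell = 17 * 3.421 * 5 * 4.923 = 1431.5 Wh
Step 2: t = E_pack / P = 1431.5 / 1593.2 = 0.8985 hr

0.8985 hr


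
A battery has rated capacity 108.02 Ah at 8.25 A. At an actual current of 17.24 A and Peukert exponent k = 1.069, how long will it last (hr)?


t_rated = C / I_rated = 108.02 / 8.25 = 13.093 hr
(I_rated/I)^k = (0.47854)^1.069 = 0.45481
t = t_rated * (I_rated/I)^k = 13.093 * 0.45481 = 5.955 hr

5.955 hr


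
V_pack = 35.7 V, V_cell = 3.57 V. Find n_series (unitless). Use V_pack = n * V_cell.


n = V_pack / V_cell = 35.7 / 3.57 = 10

10


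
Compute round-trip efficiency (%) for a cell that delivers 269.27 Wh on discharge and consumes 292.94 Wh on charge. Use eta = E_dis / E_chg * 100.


Round-trip efficiency = 269.27/292.94 * 100% = 91.92%

91.92%


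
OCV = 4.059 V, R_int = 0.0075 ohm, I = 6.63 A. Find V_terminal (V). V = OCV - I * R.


IR drop = 6.63 * 0.0075 = 0.049725 V
V = 4.059 - 0.049725 = 4.009 V

4.009 V


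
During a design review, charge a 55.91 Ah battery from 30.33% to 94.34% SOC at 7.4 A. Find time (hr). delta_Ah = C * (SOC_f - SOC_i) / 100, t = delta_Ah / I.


delta_Ah = 55.91 * (94.34 - 30.33) / 100 = 35.788 Ah
t = delta_Ah / I = 35.788 / 7.4 = 4.836 hr

4.836 hr


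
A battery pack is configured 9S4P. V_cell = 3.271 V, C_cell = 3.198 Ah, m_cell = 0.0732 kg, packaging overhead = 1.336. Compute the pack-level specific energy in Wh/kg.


Step 1: V_pack = 9 * 3.271 = 29.439 V
Step 2: C_pack = 4 * 3.198 = 12.792 Ah
Step 3: E_pack = V_pack * C_pack = 29.439 * 12.792 = 376.58 Wh
Step 4: m_pack = 9 * 4 * 0.0732 * 1.336 = 3.5206 kg
Step 5: ED = E_pack / m_pack = 376.58 / 3.5206 = 107.0 Wh/kg

107.0 Wh/kg


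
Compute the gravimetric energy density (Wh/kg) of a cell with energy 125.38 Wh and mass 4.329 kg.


ED = E / m = 125.38 / 4.329 = 28.96 Wh/kg

28.96 Wh/kg


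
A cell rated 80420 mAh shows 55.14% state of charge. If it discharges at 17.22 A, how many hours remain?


Convert: C_total = 80420 mAh = 80.42 Ah
Step 1: remaining = SOC/100 * C_total = 55.14/100 * 80.42 = 44.344 Ah
Step 2: t = remaining / I = 44.344 / 17.22 = 2.575 hr

2.575 hr


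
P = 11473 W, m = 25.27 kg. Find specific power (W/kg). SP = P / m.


SP = P / m = 11473 / 25.27 = 454.0 W/kg

454.0 W/kg


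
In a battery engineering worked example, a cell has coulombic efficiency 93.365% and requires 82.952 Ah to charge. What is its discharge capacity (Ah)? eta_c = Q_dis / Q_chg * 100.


Q_dis = eta/100 * Q_chg = 93.365/100 * 82.952 = 77.45 Ah

77.45 Ah


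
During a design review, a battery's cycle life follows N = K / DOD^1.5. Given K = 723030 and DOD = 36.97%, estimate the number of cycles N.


Step 1: DOD^1.5 = 36.97^1.5 = 224.79
Step 2: N = 723030 / 224.79 = 3216 cycles

3216 cycles


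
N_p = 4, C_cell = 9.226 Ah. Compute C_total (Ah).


C_total = 4 * 9.226 = 36.904 Ah

36.904 Ah


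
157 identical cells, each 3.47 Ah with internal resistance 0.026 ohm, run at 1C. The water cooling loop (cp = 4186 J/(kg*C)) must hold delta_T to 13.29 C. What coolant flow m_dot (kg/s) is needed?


Step 1: I = 1 * 3.47 = 3.47 A
Step 2: Q_cell = I^2 * R = 3.47^2 * 0.026 = 0.31306 W
Step 3: Q_total = 157 * 0.31306 = 49.15 W
Step 4: m_dot = Q_total / (cp * dT) = 49.15 / (4186 * 13.29) = 8.835e-04 kg/s

8.835e-04 kg/s


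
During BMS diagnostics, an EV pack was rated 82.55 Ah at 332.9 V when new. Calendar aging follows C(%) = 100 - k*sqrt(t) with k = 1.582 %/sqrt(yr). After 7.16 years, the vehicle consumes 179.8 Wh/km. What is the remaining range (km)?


Step 1: capacity retention = 100 - 1.582 * sqrt(7.16) = 100 - 1.582 * 2.6758 = 95.767%
Step 2: C_now = 82.55 * 95.767/100 = 79.056 Ah
Step 3: E_pack = V * C_now = 332.9 * 79.056 = 26318 Wh
Step 4: range = E_pack / consumption = 26318 / 179.8 = 146.4 km

146.4 km


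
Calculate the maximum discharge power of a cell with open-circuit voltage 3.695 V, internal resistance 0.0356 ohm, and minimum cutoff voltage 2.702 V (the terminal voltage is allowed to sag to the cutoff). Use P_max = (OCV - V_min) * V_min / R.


dV = OCV - V_min = 0.993 V (so I_max = dV / R)
P_max = dV * V_min / R = 0.993 * 2.702 / 0.0356 = 75.37 W

75.37 W


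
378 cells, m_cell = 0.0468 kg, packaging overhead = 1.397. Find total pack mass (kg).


Cell mass sum = 378 * 0.0468 = 17.69 kg
With overhead 1.397: m_pack = 17.69 * 1.397 = 24.71 kg

24.71 kg


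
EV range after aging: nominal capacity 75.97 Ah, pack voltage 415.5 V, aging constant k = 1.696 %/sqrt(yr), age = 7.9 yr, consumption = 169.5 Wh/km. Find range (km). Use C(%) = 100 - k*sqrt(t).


Step 1: capacity retention = 100 - 1.696 * sqrt(7.9) = 100 - 1.696 * 2.8107 = 95.233%
Step 2: C_now = 75.97 * 95.233/100 = 72.349 Ah
Step 3: E_pack = V * C_now = 415.5 * 72.349 = 30061 Wh
Step 4: range = E_pack / consumption = 30061 / 169.5 = 177.4 km

177.4 km


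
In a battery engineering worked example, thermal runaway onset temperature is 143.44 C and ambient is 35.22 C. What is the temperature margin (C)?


margin = T_onset - T_ambient = 143.44 - 35.22 = 108.22 C

108.22 C


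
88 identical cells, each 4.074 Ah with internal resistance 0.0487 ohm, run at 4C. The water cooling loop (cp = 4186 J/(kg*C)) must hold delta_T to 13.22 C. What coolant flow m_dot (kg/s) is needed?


Step 1: I = 4 * 4.074 = 16.296 A
Step 2: Q_cell = I^2 * R = 16.296^2 * 0.0487 = 12.933 W
Step 3: Q_total = 88 * 12.933 = 1138.1 W
Step 4: m_dot = Q_total / (cp * dT) = 1138.1 / (4186 * 13.22) = 0.02057 kg/s

0.02057 kg/s


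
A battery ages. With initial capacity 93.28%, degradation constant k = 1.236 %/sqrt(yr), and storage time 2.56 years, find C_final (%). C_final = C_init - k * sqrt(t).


Step 1: sqrt(2.56 yr) = 1.6
Step 2: drop = 1.236 * 1.6 = 1.9776
Step 3: C_final = 93.28 - 1.9776 = 91.30%

91.30%


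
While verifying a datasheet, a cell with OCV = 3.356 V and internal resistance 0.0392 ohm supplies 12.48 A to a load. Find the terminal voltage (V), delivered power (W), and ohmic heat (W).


Step 1: V_terminal = OCV - I*R = 3.356 - 12.48 * 0.0392 = 2.8668 V
Step 2: P_out = V_terminal * I = 2.8668 * 12.48 = 35.78 W
Step 3: Q = I^2 * R = 12.48^2 * 0.0392 = 6.105 W

V=2.8668 V, P=35.78 W, Q=6.105 W


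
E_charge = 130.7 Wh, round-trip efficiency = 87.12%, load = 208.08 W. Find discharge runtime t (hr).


Step 1: E_discharge = eta/100 * E_charge = 87.12/100 * 130.7 = 113.87 Wh
Step 2: t = E_discharge / P = 113.87 / 208.08 = 0.5472 hr

0.5472 hr


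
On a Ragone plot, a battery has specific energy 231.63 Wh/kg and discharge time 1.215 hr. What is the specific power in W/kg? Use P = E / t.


P_specific = E / t = 231.63 / 1.215 = 190.6 W/kg

190.6 W/kg


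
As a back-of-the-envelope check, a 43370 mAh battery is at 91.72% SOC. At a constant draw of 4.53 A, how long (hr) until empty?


Convert: C_total = 43370 mAh = 43.37 Ah
Step 1: remaining = SOC/100 * C_total = 91.72/100 * 43.37 = 39.779 Ah
Step 2: t = remaining / I = 39.779 / 4.53 = 8.781 hr

8.781 hr


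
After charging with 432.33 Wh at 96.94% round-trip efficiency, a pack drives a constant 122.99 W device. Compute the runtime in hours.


Step 1: E_discharge = eta/100 * E_charge = 96.94/100 * 432.33 = 419.1 Wh
Step 2: t = E_discharge / P = 419.1 / 122.99 = 3.408 hr

3.408 hr


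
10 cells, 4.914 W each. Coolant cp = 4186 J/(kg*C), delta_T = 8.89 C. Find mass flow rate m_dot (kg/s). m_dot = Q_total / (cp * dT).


Step 1: Total heat Q = 10 * 4.914 W = 49.14 W
Step 2: denom = cp * dT = 4186 * 8.89 = 37214
Step 3: m_dot = 49.14 / 37214 = 0.001320 kg/s

0.001320 kg/s


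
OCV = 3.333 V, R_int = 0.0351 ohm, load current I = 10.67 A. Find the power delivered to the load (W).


Step 1: V_terminal = OCV - I*R = 3.333 - 10.67 * 0.0351 = 2.9585 V
Step 2: P_out = V_terminal * I = 2.9585 * 10.67 = 31.57 W

31.57 W


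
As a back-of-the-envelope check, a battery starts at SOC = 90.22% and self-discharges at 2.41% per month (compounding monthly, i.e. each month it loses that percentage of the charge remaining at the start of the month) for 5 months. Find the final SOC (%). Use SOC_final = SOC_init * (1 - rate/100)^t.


decay = (1 - 2.41/100)^5 = 0.88517
SOC_final = 90.22 * 0.88517 = 79.86%

79.86%


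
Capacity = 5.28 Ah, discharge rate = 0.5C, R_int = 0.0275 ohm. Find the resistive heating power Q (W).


Step 1: I = C_rate * capacity = 0.5 * 5.28 = 2.64 A
Step 2: Q = I^2 * R = 2.64^2 * 0.0275 = 6.9696 * 0.0275 = 0.1917 W

0.1917 W


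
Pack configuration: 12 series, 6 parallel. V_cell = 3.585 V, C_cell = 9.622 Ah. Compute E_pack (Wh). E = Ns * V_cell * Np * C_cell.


E = Ns * Vcell * Np * Ccell = 12 * 3.585 * 6 * 9.622 = 2484 Wh

2484 Wh


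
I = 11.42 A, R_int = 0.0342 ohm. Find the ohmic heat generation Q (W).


Q = I^2 * R = 11.42^2 * 0.0342 = 4.460 W

4.460 W


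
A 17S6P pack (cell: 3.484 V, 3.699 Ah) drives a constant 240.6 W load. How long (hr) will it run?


Step 1: E_pack = Ns * V_cell * Np * C_cell = 17 * 3.484 * 6 * 3.699 = 1314.5 Wh
Step 2: t = E_pack / P = 1314.5 / 240.6 = 5.463 hr

5.463 hr


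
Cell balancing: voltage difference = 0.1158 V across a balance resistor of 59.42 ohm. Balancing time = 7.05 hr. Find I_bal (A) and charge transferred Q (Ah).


First, Ohm's law: I_bal = 0.1158 V / 59.42 ohm = 0.0019488 A
Then Q = I * t = 0.0019488 A * 7.05 hr = 0.01374 Ah

I=0.0019488 A, Q=0.01374 Ah


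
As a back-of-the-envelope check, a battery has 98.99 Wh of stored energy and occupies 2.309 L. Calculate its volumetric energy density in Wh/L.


ED = E / V = 98.99 / 2.309 = 42.87 Wh/L

42.87 Wh/L


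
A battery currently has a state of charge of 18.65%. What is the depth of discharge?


Complement of SOC: DOD = 100% - 18.65% = 81.35%

81.35%


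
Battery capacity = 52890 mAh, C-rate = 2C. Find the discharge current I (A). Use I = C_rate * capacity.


Convert: capacity = 52890 mAh = 52.89 Ah
I = C_rate * capacity = 2 * 52.89 = 105.78 A

105.78 A


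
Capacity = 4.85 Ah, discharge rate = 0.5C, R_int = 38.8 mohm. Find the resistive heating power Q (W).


Convert: R = 38.8 mohm = 0.0388 ohm
Step 1: I = C_rate * capacity = 0.5 * 4.85 = 2.425 A
Step 2: Q = I^2 * R = 2.425^2 * 0.0388 = 5.8806 * 0.0388 = 0.2282 W

0.2282 W


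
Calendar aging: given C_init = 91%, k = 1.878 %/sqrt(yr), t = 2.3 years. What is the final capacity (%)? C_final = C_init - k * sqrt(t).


sqrt(t) = sqrt(2.3) = 1.5166
C_final = 91 - 1.878 * 1.5166 = 88.15%

88.15%


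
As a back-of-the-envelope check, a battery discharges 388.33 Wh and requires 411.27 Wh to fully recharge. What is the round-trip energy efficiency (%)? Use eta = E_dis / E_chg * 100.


Round-trip efficiency = 388.33/411.27 * 100% = 94.42%

94.42%


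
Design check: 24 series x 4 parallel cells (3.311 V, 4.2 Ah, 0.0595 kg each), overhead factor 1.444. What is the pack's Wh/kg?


Step 1: V_pack = 24 * 3.311 = 79.464 V
Step 2: C_pack = 4 * 4.2 = 16.8 Ah
Step 3: E_pack = V_pack * C_pack = 79.464 * 16.8 = 1335 Wh
Step 4: m_pack = 24 * 4 * 0.0595 * 1.444 = 8.2481 kg
Step 5: ED = E_pack / m_pack = 1335 / 8.2481 = 161.9 Wh/kg

161.9 Wh/kg


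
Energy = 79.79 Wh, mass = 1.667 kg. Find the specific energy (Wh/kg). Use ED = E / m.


ED = E / m = 79.79 / 1.667 = 47.86 Wh/kg

47.86 Wh/kg


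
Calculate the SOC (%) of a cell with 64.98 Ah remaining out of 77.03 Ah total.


SOC% = 64.98 / 77.03 * 100 = 84.36%

84.36%


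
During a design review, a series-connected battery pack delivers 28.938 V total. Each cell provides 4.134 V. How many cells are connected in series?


Rearranging: n = V_pack / V_cell = 28.938 / 4.134 = 7 cells

7


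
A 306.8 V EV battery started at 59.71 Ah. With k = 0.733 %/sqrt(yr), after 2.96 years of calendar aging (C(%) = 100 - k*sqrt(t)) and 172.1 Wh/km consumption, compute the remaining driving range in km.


Step 1: capacity retention = 100 - 0.733 * sqrt(2.96) = 100 - 0.733 * 1.7205 = 98.739%
Step 2: C_now = 59.71 * 98.739/100 = 58.957 Ah
Step 3: E_pack = V * C_now = 306.8 * 58.957 = 18088 Wh
Step 4: range = E_pack / consumption = 18088 / 172.1 = 105.1 km

105.1 km


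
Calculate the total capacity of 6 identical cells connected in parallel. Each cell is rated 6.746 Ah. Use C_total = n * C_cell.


Parallel capacities add: 6 * 6.746 Ah = 40.476 Ah

40.476 Ah


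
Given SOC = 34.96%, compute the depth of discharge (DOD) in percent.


DOD = 100 - SOC = 100 - 34.96 = 65.04%

65.04%


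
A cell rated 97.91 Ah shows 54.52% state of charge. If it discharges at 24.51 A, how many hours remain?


Step 1: remaining = SOC/100 * C_total = 54.52/100 * 97.91 = 53.381 Ah
Step 2: t = remaining / I = 53.381 / 24.51 = 2.178 hr

2.178 hr


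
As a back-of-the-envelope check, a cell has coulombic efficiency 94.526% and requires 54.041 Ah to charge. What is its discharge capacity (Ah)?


Q_dis = eta/100 * Q_chg = 94.526/100 * 54.041 = 51.08 Ah

51.08 Ah


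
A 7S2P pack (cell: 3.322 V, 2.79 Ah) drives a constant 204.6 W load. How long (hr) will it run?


Step 1: E_pack = Ns * V_cell * Np * C_cell = 7 * 3.322 * 2 * 2.79 = 129.76 Wh
Step 2: t = E_pack / P = 129.76 / 204.6 = 0.6342 hr

0.6342 hr


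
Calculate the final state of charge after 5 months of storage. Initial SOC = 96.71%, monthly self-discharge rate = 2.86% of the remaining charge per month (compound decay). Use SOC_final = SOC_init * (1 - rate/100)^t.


decay = (1 - 2.86/100)^5 = 0.86495
SOC_final = 96.71 * 0.86495 = 83.65%

83.65%


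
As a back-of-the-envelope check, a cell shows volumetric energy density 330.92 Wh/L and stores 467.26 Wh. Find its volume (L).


V = E / ED = 467.26 / 330.92 = 1.412 L

1.412 L


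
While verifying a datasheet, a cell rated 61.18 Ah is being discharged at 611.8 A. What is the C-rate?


Rearranging: C_rate = 611.8 / 61.18 = 10C

10C


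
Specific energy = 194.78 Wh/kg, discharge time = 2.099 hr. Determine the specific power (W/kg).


P_specific = E / t = 194.78 / 2.099 = 92.80 W/kg

92.80 W/kg


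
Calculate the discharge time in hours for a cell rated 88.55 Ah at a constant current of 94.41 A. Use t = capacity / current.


Runtime = 88.55 Ah / 94.41 A = 0.9379 hr

0.9379 hr


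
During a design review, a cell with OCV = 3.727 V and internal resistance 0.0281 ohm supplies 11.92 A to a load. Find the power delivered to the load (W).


Step 1: V_terminal = OCV - I*R = 3.727 - 11.92 * 0.0281 = 3.392 V
Step 2: P_out = V_terminal * I = 3.392 * 11.92 = 40.43 W

40.43 W


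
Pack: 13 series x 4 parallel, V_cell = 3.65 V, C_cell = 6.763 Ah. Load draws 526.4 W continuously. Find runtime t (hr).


Step 1: E_pack = Ns * V_cell * Np * C_cell = 13 * 3.65 * 4 * 6.763 = 1283.6 Wh
Step 2: t = E_pack / P = 1283.6 / 526.4 = 2.438 hr

2.438 hr


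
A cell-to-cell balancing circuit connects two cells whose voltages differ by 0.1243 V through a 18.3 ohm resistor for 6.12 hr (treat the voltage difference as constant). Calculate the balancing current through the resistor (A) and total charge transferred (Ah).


I_bal = dV / R = 0.1243 / 18.3 = 0.0067923 A
Q = I_bal * t = 0.0067923 * 6.12 = 0.04157 Ah

I=0.0067923 A, Q=0.04157 Ah


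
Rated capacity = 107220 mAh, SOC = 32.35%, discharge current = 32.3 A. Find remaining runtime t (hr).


Convert: C_total = 107220 mAh = 107.22 Ah
Step 1: remaining = SOC/100 * C_total = 32.35/100 * 107.22 = 34.686 Ah
Step 2: t = remaining / I = 34.686 / 32.3 = 1.074 hr

1.074 hr


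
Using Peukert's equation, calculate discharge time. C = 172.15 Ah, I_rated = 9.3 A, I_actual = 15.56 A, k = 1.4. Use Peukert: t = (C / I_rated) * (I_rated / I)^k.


t_rated = C / I_rated = 172.15 / 9.3 = 18.511 hr
(I_rated/I)^k = (0.59769)^1.4 = 0.48648
t = t_rated * (I_rated/I)^k = 18.511 * 0.48648 = 9.005 hr

9.005 hr


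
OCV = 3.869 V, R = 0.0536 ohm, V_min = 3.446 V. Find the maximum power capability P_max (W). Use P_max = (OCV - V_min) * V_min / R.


P_max = (OCV - V_min) * V_min / R = (3.869 - 3.446) * 3.446 / 0.0536 = 0.423 * 3.446 / 0.0536 = 27.20 W

27.20 W


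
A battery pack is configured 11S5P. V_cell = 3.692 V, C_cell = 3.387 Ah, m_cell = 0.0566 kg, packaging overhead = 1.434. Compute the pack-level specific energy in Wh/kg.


Step 1: V_pack = 11 * 3.692 = 40.612 V
Step 2: C_pack = 5 * 3.387 = 16.935 Ah
Step 3: E_pack = V_pack * C_pack = 40.612 * 16.935 = 687.76 Wh
Step 4: m_pack = 11 * 5 * 0.0566 * 1.434 = 4.464 kg
Step 5: ED = E_pack / m_pack = 687.76 / 4.464 = 154.1 Wh/kg

154.1 Wh/kg


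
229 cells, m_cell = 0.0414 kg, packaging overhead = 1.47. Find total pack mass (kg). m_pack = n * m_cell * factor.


Cell mass sum = 229 * 0.0414 = 9.4806 kg
With overhead 1.47: m_pack = 9.4806 * 1.47 = 13.94 kg

13.94 kg


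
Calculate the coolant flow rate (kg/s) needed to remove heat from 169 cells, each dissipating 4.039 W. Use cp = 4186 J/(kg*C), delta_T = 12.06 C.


Q_total = 169 * 4.039 = 682.59 W
m_dot = Q_total / (cp * dT) = 682.59 / (4186 * 12.06) = 0.01352 kg/s

0.01352 kg/s


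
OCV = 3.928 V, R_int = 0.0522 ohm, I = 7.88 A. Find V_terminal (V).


V = OCV - I*R = 3.928 - 7.88 * 0.0522 = 3.517 V

3.517 V


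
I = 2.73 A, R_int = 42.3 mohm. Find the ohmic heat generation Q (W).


Convert: R = 42.3 mohm = 0.0423 ohm
I^2 = 7.4529
Q = 7.4529 * 0.0423 = 0.3153 W

0.3153 W


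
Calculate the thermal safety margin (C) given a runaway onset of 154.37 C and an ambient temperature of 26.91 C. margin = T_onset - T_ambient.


margin = T_onset - T_ambient = 154.37 - 26.91 = 127.46 C

127.46 C


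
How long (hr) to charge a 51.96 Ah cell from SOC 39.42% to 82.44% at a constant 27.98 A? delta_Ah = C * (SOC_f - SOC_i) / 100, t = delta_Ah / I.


delta_Ah = 51.96 * (82.44 - 39.42) / 100 = 22.353 Ah
t = delta_Ah / I = 22.353 / 27.98 = 0.7989 hr

0.7989 hr


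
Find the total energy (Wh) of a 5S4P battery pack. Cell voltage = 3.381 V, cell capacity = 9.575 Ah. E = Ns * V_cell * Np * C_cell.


V_pack = 5 * 3.381 = 16.905 V
C_pack = 4 * 9.575 = 38.3 Ah
E = V_pack * C_pack = 16.905 * 38.3 = 647.5 Wh

647.5 Wh


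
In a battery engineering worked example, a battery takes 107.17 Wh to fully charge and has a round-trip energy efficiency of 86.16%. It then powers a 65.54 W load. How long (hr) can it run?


Step 1: E_discharge = eta/100 * E_charge = 86.16/100 * 107.17 = 92.338 Wh
Step 2: t = E_discharge / P = 92.338 / 65.54 = 1.409 hr

1.409 hr


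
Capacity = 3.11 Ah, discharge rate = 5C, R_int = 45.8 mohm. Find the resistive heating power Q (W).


Convert: R = 45.8 mohm = 0.0458 ohm
Step 1: I = C_rate * capacity = 5 * 3.11 = 15.55 A
Step 2: Q = I^2 * R = 15.55^2 * 0.0458 = 241.8 * 0.0458 = 11.07 W

11.07 W


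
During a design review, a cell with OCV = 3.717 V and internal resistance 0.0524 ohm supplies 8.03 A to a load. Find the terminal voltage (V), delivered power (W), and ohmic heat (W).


Step 1: V_terminal = OCV - I*R = 3.717 - 8.03 * 0.0524 = 3.2962 V
Step 2: P_out = V_terminal * I = 3.2962 * 8.03 = 26.47 W
Step 3: Q = I^2 * R = 8.03^2 * 0.0524 = 3.379 W

V=3.2962 V, P=26.47 W, Q=3.379 W


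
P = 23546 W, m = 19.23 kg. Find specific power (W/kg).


SP = P / m = 23546 / 19.23 = 1224 W/kg

1224 W/kg


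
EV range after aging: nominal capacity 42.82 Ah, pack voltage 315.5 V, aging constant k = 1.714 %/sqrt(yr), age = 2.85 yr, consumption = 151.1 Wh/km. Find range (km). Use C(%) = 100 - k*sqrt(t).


Step 1: capacity retention = 100 - 1.714 * sqrt(2.85) = 100 - 1.714 * 1.6882 = 97.106%
Step 2: C_now = 42.82 * 97.106/100 = 41.581 Ah
Step 3: E_pack = V * C_now = 315.5 * 41.581 = 13119 Wh
Step 4: range = E_pack / consumption = 13119 / 151.1 = 86.82 km

86.82 km


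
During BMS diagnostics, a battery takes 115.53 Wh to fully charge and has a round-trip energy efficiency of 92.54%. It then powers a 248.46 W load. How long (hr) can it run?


Step 1: E_discharge = eta/100 * E_charge = 92.54/100 * 115.53 = 106.91 Wh
Step 2: t = E_discharge / P = 106.91 / 248.46 = 0.4303 hr

0.4303 hr


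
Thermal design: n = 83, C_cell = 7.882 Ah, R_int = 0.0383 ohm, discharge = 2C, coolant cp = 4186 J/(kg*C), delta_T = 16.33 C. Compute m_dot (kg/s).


Step 1: I = 2 * 7.882 = 15.764 A
Step 2: Q_cell = I^2 * R = 15.764^2 * 0.0383 = 9.5177 W
Step 3: Q_total = 83 * 9.5177 = 789.97 W
Step 4: m_dot = Q_total / (cp * dT) = 789.97 / (4186 * 16.33) = 0.01156 kg/s

0.01156 kg/s


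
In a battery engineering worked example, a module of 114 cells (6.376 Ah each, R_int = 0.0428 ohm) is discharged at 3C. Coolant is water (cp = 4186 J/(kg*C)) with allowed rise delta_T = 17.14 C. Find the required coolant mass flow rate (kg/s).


Step 1: I = 3 * 6.376 = 19.128 A
Step 2: Q_cell = I^2 * R = 19.128^2 * 0.0428 = 15.66 W
Step 3: Q_total = 114 * 15.66 = 1785.2 W
Step 4: m_dot = Q_total / (cp * dT) = 1785.2 / (4186 * 17.14) = 0.02488 kg/s

0.02488 kg/s


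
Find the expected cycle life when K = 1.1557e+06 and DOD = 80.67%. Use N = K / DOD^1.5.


Step 1: DOD^1.5 = 80.67^1.5 = 724.55
Step 2: N = 1.1557e+06 / 724.55 = 1595 cycles

1595 cycles


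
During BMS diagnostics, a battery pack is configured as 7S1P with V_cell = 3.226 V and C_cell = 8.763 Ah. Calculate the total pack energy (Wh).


E = Ns * Vcell * Np * Ccell = 7 * 3.226 * 1 * 8.763 = 197.9 Wh

197.9 Wh


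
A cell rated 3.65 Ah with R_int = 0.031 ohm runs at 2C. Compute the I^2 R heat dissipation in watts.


Step 1: I = C_rate * capacity = 2 * 3.65 = 7.3 A
Step 2: Q = I^2 * R = 7.3^2 * 0.031 = 53.29 * 0.031 = 1.652 W

1.652 W


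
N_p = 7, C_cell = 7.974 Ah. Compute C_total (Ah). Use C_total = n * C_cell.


C_total = 7 * 7.974 = 55.818 Ah

55.818 Ah


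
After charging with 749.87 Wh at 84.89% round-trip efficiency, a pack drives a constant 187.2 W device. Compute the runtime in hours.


Step 1: E_discharge = eta/100 * E_charge = 84.89/100 * 749.87 = 636.56 Wh
Step 2: t = E_discharge / P = 636.56 / 187.2 = 3.400 hr

3.400 hr


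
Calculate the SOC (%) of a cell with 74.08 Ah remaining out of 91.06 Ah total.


SOC = (remaining / total) * 100 = (74.08 / 91.06) * 100 = 81.35%

81.35%


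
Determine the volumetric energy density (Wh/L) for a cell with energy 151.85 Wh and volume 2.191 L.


Volumetric ED = 151.85 Wh / 2.191 L = 69.31 Wh/L

69.31 Wh/L


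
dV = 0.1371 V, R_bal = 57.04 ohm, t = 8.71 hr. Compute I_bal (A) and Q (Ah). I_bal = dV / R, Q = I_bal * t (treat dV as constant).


I_bal = dV / R = 0.1371 / 57.04 = 0.0024036 A
Q = I_bal * t = 0.0024036 * 8.71 = 0.02094 Ah

I=0.0024036 A, Q=0.02094 Ah


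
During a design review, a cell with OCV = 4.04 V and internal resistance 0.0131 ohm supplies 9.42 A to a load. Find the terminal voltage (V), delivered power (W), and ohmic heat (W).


Step 1: V_terminal = OCV - I*R = 4.04 - 9.42 * 0.0131 = 3.9166 V
Step 2: P_out = V_terminal * I = 3.9166 * 9.42 = 36.89 W
Step 3: Q = I^2 * R = 9.42^2 * 0.0131 = 1.162 W

V=3.9166 V, P=36.89 W, Q=1.162 W


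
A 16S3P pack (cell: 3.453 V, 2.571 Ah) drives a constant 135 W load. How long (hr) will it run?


Step 1: E_pack = Ns * V_cell * Np * C_cell = 16 * 3.453 * 3 * 2.571 = 426.13 Wh
Step 2: t = E_pack / P = 426.13 / 135 = 3.157 hr

3.157 hr


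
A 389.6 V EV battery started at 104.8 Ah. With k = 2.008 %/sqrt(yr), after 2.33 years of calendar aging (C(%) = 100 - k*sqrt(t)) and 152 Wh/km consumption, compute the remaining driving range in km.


Step 1: capacity retention = 100 - 2.008 * sqrt(2.33) = 100 - 2.008 * 1.5264 = 96.935%
Step 2: C_now = 104.8 * 96.935/100 = 101.59 Ah
Step 3: E_pack = V * C_now = 389.6 * 101.59 = 39579 Wh
Step 4: range = E_pack / consumption = 39579 / 152 = 260.4 km

260.4 km
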